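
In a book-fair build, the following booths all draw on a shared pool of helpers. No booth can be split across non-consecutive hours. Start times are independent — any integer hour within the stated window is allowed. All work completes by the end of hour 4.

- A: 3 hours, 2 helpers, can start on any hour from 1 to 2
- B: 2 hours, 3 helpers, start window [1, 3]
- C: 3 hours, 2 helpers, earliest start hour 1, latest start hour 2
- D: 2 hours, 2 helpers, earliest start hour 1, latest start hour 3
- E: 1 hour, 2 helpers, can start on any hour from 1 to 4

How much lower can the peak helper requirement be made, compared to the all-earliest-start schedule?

Early-start peak: h1:11  h2:9  h3:4  h4:0 ⇒ 11.
Leveled (A@1, B@1, C@1, D@3, E@4): h1:7  h2:7  h3:6  h4:4 ⇒ 7.
Reduction 11 − 7 = 4.

4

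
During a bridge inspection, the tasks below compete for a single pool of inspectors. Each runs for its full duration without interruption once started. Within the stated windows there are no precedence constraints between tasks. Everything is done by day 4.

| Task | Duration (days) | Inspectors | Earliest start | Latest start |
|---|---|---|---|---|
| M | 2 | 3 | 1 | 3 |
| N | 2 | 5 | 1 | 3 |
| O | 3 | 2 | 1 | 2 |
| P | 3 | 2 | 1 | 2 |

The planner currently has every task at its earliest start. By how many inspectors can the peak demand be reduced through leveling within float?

3

Early-start peak: d1:12  d2:12  d3:4  d4:0 ⇒ 12.
Leveled (M@1, N@3, O@1, P@1): d1:7  d2:7  d3:9  d4:5 ⇒ 9.
Reduction 12 − 9 = 3.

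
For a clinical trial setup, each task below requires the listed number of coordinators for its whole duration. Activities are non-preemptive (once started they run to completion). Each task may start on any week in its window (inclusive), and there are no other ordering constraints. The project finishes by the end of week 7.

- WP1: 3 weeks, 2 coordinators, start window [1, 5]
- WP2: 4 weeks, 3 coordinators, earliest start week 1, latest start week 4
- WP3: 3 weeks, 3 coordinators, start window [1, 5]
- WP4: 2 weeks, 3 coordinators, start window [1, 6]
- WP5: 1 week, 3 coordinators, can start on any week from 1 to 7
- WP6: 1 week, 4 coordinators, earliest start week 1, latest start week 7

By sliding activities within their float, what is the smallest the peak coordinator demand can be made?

Early-start (WP1@1, WP2@1, WP3@1, WP4@1, WP5@1, WP6@1) gives peak 18: w1:18  w2:11  w3:8  w4:3  w5:0  w6:0  w7:0.
Shift WP2→2, WP3→4, WP4→6, WP5→7.
Schedule WP1@1, WP2@2, WP3@4, WP4@6, WP5@7, WP6@1: w1:6  w2:5  w3:5  w4:6  w5:6  w6:6  w7:6 — peak 6.
Total coordinator-weeks = 40 over 7 weeks ⇒ peak ≥ ⌈40/7⌉ = 6, so 6 is optimal.

6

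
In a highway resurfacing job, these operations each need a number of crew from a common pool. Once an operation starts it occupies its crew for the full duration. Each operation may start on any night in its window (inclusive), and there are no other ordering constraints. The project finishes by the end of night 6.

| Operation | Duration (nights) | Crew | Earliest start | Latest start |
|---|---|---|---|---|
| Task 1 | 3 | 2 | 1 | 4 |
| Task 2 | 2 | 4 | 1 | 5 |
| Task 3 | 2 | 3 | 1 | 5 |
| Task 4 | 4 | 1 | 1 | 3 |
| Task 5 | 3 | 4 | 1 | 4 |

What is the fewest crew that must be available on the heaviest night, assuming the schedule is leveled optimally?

7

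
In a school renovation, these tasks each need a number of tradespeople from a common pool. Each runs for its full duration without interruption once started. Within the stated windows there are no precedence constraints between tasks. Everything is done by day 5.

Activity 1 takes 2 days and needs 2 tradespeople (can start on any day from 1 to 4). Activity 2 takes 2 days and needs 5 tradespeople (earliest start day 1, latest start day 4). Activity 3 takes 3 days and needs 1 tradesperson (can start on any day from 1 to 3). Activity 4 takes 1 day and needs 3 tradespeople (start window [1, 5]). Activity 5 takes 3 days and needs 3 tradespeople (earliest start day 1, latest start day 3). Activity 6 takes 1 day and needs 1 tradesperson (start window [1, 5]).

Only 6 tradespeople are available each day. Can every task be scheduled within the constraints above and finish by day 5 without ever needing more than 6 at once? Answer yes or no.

Schedule Activity 1@2, Activity 2@4, Activity 3@2, Activity 4@1, Activity 5@1, Activity 6@5: d1:6  d2:6  d3:6  d4:6  d5:6 — peak 6 ≤ 6.

yes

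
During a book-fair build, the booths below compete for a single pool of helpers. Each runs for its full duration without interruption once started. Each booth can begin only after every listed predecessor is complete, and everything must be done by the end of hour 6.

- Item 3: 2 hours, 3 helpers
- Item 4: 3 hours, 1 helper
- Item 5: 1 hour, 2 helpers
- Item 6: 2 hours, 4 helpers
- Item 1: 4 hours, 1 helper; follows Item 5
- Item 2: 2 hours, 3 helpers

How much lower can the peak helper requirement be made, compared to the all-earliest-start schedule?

Early-start peak: h1:13  h2:12  h3:2  h4:1  h5:1  h6:0 ⇒ 13.
Leveled (Item 3@1, Item 4@2, Item 5@1, Item 6@5, Item 1@2, Item 2@3): h1:5  h2:5  h3:5  h4:5  h5:5  h6:4 ⇒ 5.
Reduction 13 − 5 = 8.

8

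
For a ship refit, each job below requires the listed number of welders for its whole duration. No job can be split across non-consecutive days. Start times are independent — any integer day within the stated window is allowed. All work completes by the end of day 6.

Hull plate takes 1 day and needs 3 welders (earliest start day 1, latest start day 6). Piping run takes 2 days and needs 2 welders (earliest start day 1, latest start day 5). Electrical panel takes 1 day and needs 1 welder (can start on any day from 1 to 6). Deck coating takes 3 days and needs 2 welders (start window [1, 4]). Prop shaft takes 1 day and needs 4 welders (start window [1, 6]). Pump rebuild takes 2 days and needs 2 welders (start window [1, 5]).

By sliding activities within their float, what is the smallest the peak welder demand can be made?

4

Early-start (Hull plate@1, Piping run@1, Electrical panel@1, Deck coating@1, Prop shaft@1, Pump rebuild@1) gives peak 14: d1:14  d2:6  d3:2  d4:0  d5:0  d6:0.
Shift Piping run→2, Deck coating→2, Prop shaft→6, Pump rebuild→4.
Schedule Hull plate@1, Piping run@2, Electrical panel@1, Deck coating@2, Prop shaft@6, Pump rebuild@4: d1:4  d2:4  d3:4  d4:4  d5:2  d6:4 — peak 4.
Total welder-days = 22 over 6 days ⇒ peak ≥ ⌈22/6⌉ = 4, so 4 is optimal.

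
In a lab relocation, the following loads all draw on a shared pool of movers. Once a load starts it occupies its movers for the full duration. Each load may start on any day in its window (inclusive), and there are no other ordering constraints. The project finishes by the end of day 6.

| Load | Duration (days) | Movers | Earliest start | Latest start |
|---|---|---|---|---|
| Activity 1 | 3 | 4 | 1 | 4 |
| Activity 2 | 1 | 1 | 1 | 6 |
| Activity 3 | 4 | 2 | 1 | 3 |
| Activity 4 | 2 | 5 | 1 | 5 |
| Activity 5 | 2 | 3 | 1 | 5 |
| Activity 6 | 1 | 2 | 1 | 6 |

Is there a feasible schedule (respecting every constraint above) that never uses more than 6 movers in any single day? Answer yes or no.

no

Total mover-days = 39; over 6 days the average is 39/6 > 6, so some day must exceed 6.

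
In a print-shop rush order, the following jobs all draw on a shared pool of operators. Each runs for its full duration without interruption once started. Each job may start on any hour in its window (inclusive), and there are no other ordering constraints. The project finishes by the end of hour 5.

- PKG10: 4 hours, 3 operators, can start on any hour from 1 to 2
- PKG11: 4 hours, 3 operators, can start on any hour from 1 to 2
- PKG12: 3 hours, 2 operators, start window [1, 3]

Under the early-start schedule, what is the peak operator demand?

8

Early-start schedule: PKG10@1, PKG11@1, PKG12@1.
Load per hour: hour 1: 8, hour 2: 8, hour 3: 8, hour 4: 6, hour 5: 0.
Peak is 8.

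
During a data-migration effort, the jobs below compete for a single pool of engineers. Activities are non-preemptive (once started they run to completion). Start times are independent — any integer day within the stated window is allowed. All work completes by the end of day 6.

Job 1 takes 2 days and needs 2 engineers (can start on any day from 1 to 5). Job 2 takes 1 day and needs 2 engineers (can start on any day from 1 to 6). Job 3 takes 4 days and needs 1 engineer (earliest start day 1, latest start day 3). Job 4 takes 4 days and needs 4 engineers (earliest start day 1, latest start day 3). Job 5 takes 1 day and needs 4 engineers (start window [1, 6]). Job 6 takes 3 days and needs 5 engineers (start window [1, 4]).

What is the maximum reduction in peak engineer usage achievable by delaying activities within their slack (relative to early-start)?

8

Early-start peak: d1:18  d2:12  d3:10  d4:5  d5:0  d6:0 ⇒ 18.
Leveled (Job 1@1, Job 2@1, Job 3@1, Job 4@1, Job 5@3, Job 6@4): d1:9  d2:7  d3:9  d4:10  d5:5  d6:5 ⇒ 10.
Reduction 18 − 10 = 8.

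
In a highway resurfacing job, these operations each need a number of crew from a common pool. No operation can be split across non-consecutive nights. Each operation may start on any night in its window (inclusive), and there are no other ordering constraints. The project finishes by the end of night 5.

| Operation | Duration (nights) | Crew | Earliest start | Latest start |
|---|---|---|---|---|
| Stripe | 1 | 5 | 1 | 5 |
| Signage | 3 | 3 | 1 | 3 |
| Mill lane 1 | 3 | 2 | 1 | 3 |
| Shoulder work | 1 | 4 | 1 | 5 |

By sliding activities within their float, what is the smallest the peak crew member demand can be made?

5

Early-start (Stripe@1, Signage@1, Mill lane 1@1, Shoulder work@1) gives peak 14: n1:14  n2:5  n3:5  n4:0  n5:0.
Shift Signage→2, Mill lane 1→2, Shoulder work→5.
Schedule Stripe@1, Signage@2, Mill lane 1@2, Shoulder work@5: n1:5  n2:5  n3:5  n4:5  n5:4 — peak 5.
Total crew member-nights = 24 over 5 nights ⇒ peak ≥ ⌈24/5⌉ = 5, so 5 is optimal.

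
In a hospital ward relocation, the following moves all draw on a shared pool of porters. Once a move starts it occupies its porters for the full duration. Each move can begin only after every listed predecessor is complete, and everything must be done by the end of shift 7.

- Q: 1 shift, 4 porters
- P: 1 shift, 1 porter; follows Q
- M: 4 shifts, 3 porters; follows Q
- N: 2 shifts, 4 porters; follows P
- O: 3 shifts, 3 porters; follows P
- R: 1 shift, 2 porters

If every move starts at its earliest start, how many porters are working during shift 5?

At early start, shift 5 has: M, O.
Demand: 3 + 3 = 6.

6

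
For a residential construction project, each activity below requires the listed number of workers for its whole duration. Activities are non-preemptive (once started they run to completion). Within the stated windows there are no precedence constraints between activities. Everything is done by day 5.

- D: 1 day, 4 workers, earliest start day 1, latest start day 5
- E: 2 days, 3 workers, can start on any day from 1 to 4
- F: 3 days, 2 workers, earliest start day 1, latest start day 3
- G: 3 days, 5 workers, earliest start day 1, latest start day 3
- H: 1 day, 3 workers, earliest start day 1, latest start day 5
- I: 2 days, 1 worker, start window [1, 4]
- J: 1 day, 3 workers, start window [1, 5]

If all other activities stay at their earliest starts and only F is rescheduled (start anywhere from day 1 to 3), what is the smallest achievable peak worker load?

19

F@1: d1:21  d2:11  d3:7  d4:0  d5:0 → peak 21
F@2: d1:19  d2:11  d3:7  d4:2  d5:0 → peak 19
F@3: d1:19  d2:9  d3:7  d4:2  d5:2 → peak 19
Best is F@2, peak 19.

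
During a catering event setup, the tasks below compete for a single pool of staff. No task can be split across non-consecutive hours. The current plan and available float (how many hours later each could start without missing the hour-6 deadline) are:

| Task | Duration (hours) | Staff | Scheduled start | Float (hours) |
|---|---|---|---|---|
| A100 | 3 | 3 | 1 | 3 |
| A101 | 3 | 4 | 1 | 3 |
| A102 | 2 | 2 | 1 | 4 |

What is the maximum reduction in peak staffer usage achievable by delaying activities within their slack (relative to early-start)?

4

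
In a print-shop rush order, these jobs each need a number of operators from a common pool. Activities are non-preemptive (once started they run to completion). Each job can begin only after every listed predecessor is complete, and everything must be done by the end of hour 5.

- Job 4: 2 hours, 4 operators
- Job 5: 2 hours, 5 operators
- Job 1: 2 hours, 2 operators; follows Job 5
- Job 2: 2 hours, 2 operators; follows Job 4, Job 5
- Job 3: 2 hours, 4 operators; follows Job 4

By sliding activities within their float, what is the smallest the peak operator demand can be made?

Schedule Job 4@1, Job 5@1, Job 1@3, Job 2@3, Job 3@3: h1:9  h2:9  h3:8  h4:8  h5:0 — peak 9.
No arrangement of the 13 feasible schedules does better.

9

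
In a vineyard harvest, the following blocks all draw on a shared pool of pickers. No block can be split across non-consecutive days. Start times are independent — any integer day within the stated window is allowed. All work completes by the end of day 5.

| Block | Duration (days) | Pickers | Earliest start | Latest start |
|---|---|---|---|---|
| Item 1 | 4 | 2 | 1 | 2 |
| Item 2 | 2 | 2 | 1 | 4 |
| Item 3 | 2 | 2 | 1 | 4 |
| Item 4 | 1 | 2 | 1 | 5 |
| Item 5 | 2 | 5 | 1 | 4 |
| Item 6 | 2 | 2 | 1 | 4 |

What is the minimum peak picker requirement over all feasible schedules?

Early-start (Item 1@1, Item 2@1, Item 3@1, Item 4@1, Item 5@1, Item 6@1) gives peak 15: d1:15  d2:13  d3:2  d4:2  d5:0.
Shift Item 5→4, Item 6→2.
Schedule Item 1@1, Item 2@1, Item 3@1, Item 4@1, Item 5@4, Item 6@2: d1:8  d2:8  d3:4  d4:7  d5:5 — peak 8.

8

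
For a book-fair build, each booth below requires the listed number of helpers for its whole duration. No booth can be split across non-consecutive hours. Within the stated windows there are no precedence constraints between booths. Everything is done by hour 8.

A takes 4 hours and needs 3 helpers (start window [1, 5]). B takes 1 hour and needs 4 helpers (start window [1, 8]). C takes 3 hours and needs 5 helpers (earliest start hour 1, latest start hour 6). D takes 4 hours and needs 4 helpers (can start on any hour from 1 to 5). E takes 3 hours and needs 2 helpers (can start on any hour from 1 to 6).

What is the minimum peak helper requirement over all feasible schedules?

7

Early-start (A@1, B@1, C@1, D@1, E@1) gives peak 18: h1:18  h2:14  h3:14  h4:7  h5:0  h6:0  h7:0  h8:0.
Shift C→6, D→2, E→5.
Schedule A@1, B@1, C@6, D@2, E@5: h1:7  h2:7  h3:7  h4:7  h5:6  h6:7  h7:7  h8:5 — peak 7.
Total helper-hours = 53 over 8 hours ⇒ peak ≥ ⌈53/8⌉ = 7, so 7 is optimal.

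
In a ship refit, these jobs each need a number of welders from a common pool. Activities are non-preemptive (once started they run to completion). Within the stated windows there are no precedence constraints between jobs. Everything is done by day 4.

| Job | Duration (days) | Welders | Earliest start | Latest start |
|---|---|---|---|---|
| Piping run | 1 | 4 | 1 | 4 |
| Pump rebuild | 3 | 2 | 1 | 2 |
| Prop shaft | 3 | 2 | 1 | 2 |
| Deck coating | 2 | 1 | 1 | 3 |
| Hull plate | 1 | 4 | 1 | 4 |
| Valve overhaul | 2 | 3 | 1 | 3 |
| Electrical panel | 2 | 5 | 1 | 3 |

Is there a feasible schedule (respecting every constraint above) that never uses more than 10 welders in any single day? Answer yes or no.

no

The minimum achievable peak is 11; 10 < 11, so no feasible schedule stays within the cap.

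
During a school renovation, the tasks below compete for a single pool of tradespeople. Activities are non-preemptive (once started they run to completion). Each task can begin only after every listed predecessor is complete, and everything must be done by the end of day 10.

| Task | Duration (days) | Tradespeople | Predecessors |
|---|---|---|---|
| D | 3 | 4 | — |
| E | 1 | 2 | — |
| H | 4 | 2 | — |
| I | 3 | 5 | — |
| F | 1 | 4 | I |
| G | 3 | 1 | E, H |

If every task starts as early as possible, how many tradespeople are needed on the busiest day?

13

Early-start schedule: D@1, E@1, H@1, I@1, F@4, G@5.
Load per day: day 1: 13, day 2: 11, day 3: 11, day 4: 6, day 5: 1, day 6: 1, day 7: 1, day 8: 0, day 9: 0, day 10: 0.
Peak is 13.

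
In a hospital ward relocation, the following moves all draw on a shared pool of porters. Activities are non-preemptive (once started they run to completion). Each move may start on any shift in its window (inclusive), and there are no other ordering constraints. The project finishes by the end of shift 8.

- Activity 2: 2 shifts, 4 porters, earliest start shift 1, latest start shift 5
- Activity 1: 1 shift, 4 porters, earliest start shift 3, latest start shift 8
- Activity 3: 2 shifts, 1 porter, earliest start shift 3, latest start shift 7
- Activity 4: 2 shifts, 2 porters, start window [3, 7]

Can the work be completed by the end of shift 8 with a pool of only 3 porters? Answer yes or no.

The minimum achievable peak is 4; 3 < 4, so no feasible schedule stays within the cap.

no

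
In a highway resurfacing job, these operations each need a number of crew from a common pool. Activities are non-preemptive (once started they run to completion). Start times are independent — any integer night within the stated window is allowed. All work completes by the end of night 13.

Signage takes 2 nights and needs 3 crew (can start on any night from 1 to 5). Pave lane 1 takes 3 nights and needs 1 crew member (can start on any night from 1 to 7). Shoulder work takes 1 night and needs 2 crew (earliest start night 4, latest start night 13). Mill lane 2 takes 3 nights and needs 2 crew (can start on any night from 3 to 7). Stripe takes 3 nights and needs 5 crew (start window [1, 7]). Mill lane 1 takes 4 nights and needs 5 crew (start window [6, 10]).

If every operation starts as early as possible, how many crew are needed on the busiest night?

Early-start schedule: Signage@1, Pave lane 1@1, Shoulder work@4, Mill lane 2@3, Stripe@1, Mill lane 1@6.
Load per night: night 1: 9, night 2: 9, night 3: 8, night 4: 4, night 5: 2, night 6: 5, night 7: 5, night 8: 5, night 9: 5, night 10: 0, night 11: 0, night 12: 0, night 13: 0.
Peak is 9.

9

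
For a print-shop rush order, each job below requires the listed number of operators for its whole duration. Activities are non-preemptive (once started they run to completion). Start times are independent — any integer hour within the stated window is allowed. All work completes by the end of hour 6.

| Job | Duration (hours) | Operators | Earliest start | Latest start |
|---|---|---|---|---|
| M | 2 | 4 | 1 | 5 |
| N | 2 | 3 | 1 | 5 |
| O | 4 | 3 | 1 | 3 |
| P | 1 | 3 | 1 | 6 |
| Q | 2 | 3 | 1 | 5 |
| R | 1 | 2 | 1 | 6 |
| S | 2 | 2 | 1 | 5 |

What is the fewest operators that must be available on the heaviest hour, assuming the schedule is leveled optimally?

8

Early-start (M@1, N@1, O@1, P@1, Q@1, R@1, S@1) gives peak 20: h1:20  h2:15  h3:3  h4:3  h5:0  h6:0.
Shift O→3, P→3, Q→4, R→3, S→4.
Schedule M@1, N@1, O@3, P@3, Q@4, R@3, S@4: h1:7  h2:7  h3:8  h4:8  h5:8  h6:3 — peak 8.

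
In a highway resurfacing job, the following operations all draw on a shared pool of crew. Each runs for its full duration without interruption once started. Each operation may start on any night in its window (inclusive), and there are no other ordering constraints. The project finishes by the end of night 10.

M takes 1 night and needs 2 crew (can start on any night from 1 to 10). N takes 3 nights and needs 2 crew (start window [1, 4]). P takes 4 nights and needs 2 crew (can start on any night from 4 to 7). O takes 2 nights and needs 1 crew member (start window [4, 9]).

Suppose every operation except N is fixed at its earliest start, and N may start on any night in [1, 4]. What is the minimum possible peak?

4

N@1: n1:4  n2:2  n3:2  n4:3  n5:3  n6:2  n7:2  n8:0  n9:0  n10:0 → peak 4
N@2: n1:2  n2:2  n3:2  n4:5  n5:3  n6:2  n7:2  n8:0  n9:0  n10:0 → peak 5
N@3: n1:2  n2:0  n3:2  n4:5  n5:5  n6:2  n7:2  n8:0  n9:0  n10:0 → peak 5
N@4: n1:2  n2:0  n3:0  n4:5  n5:5  n6:4  n7:2  n8:0  n9:0  n10:0 → peak 5
Best is N@1, peak 4.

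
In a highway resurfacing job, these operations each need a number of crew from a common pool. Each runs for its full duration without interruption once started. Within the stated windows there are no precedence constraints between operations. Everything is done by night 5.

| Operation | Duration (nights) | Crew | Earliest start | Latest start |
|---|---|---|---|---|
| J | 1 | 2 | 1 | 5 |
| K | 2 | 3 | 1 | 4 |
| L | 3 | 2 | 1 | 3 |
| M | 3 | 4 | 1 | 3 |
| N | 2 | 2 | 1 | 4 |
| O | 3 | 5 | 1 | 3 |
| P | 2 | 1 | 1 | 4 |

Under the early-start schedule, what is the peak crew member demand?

19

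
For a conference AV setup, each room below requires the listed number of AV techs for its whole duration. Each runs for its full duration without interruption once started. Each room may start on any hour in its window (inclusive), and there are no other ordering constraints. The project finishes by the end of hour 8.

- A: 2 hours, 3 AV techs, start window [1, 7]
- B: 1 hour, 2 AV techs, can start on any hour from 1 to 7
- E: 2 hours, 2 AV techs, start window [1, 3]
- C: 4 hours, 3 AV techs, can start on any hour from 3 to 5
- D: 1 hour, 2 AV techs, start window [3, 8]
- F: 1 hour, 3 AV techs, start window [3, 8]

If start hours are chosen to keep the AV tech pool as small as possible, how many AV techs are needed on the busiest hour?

5

Early-start (A@1, B@1, E@1, C@3, D@3, F@3) gives peak 8: h1:7  h2:5  h3:8  h4:3  h5:3  h6:3  h7:0  h8:0.
Shift E→2, D→4, F→7.
Schedule A@1, B@1, E@2, C@3, D@4, F@7: h1:5  h2:5  h3:5  h4:5  h5:3  h6:3  h7:3  h8:0 — peak 5.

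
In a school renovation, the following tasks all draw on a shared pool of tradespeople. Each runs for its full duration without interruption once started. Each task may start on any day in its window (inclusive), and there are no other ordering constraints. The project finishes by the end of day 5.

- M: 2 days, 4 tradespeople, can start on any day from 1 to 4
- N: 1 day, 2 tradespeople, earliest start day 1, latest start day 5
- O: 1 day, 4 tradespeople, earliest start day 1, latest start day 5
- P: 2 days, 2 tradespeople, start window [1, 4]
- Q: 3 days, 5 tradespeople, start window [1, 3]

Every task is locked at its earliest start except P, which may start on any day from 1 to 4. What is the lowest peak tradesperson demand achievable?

15

P@1: d1:17  d2:11  d3:5  d4:0  d5:0 → peak 17
P@2: d1:15  d2:11  d3:7  d4:0  d5:0 → peak 15
P@3: d1:15  d2:9  d3:7  d4:2  d5:0 → peak 15
P@4: d1:15  d2:9  d3:5  d4:2  d5:2 → peak 15
Best is P@2, peak 15.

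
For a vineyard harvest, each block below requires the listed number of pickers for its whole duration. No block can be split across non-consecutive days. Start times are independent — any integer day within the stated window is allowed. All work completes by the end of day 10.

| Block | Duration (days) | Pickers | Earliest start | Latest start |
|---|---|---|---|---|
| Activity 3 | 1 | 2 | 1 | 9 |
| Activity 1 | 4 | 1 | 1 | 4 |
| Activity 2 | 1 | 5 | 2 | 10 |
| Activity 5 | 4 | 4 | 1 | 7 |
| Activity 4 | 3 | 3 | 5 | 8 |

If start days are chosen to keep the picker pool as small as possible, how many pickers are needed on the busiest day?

5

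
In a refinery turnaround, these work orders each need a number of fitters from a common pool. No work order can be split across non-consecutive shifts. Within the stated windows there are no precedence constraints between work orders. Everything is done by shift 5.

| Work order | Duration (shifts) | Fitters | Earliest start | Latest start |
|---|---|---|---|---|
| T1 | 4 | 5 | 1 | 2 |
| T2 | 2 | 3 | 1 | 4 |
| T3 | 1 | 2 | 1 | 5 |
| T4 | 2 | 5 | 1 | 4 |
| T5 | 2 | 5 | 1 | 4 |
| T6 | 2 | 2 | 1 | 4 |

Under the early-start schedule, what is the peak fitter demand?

Early-start schedule: T1@1, T2@1, T3@1, T4@1, T5@1, T6@1.
Load per shift: shift 1: 22, shift 2: 20, shift 3: 5, shift 4: 5, shift 5: 0.
Peak is 22.

22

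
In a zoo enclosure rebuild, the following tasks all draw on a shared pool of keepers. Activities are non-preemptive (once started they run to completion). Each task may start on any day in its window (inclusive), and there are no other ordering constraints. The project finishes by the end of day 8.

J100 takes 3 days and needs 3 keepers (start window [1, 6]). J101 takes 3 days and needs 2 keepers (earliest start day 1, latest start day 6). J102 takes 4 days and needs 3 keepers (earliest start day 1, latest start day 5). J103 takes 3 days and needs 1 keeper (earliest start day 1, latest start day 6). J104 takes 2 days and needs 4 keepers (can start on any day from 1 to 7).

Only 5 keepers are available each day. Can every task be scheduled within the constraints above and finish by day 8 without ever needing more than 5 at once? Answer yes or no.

The minimum achievable peak is 6; 5 < 6, so no feasible schedule stays within the cap.

no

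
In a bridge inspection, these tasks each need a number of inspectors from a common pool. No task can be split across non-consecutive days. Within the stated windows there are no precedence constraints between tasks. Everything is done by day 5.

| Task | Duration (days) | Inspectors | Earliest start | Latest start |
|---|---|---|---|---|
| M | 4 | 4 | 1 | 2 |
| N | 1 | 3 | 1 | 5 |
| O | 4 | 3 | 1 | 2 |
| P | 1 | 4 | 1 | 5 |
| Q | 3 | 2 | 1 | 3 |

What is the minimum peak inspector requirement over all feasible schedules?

9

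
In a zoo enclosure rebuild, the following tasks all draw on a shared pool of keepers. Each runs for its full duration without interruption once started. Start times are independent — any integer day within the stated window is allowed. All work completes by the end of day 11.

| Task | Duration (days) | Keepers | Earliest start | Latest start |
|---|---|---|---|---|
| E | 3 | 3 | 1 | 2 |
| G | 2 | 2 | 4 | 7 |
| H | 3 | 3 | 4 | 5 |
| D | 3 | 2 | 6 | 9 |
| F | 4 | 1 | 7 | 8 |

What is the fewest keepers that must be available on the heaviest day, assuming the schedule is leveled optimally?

3

Early-start (E@1, G@4, H@4, D@6, F@7) gives peak 5: d1:3  d2:3  d3:3  d4:5  d5:5  d6:5  d7:3  d8:3  d9:1  d10:1  d11:0.
Shift G→7, D→9.
Schedule E@1, G@7, H@4, D@9, F@7: d1:3  d2:3  d3:3  d4:3  d5:3  d6:3  d7:3  d8:3  d9:3  d10:3  d11:2 — peak 3.
Total keeper-days = 32 over 11 days ⇒ peak ≥ ⌈32/11⌉ = 3, so 3 is optimal.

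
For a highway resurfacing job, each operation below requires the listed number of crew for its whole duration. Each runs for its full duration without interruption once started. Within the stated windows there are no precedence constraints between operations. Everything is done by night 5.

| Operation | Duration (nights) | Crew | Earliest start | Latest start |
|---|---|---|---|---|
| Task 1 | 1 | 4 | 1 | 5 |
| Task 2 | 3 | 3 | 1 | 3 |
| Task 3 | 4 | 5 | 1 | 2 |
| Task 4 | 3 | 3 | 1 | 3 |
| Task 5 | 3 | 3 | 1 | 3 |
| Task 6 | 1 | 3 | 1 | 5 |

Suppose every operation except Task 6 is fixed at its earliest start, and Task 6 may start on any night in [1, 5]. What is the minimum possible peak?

Task 6@1: n1:21  n2:14  n3:14  n4:5  n5:0 → peak 21
Task 6@2: n1:18  n2:17  n3:14  n4:5  n5:0 → peak 18
Task 6@3: n1:18  n2:14  n3:17  n4:5  n5:0 → peak 18
Task 6@4: n1:18  n2:14  n3:14  n4:8  n5:0 → peak 18
Task 6@5: n1:18  n2:14  n3:14  n4:5  n5:3 → peak 18
Best is Task 6@2, peak 18.

18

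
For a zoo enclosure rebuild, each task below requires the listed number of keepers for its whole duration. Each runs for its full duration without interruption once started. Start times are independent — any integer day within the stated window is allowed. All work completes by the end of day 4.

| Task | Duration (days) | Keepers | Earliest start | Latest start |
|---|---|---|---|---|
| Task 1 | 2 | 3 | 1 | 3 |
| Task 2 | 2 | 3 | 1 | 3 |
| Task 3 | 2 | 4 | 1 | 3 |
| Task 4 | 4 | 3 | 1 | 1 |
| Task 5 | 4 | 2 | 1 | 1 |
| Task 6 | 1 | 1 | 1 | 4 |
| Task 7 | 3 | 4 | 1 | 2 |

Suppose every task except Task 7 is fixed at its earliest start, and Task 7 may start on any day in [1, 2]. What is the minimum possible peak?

Task 7@1: d1:20  d2:19  d3:9  d4:5 → peak 20
Task 7@2: d1:16  d2:19  d3:9  d4:9 → peak 19
Best is Task 7@2, peak 19.

19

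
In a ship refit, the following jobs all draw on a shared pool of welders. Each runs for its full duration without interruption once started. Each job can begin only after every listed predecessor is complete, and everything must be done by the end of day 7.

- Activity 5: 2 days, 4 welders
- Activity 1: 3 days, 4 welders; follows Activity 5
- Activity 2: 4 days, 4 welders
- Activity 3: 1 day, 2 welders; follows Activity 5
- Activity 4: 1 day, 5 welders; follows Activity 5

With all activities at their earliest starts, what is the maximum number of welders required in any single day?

Early-start schedule: Activity 5@1, Activity 1@3, Activity 2@1, Activity 3@3, Activity 4@3.
Load per day: day 1: 8, day 2: 8, day 3: 15, day 4: 8, day 5: 4, day 6: 0, day 7: 0.
Peak is 15.

15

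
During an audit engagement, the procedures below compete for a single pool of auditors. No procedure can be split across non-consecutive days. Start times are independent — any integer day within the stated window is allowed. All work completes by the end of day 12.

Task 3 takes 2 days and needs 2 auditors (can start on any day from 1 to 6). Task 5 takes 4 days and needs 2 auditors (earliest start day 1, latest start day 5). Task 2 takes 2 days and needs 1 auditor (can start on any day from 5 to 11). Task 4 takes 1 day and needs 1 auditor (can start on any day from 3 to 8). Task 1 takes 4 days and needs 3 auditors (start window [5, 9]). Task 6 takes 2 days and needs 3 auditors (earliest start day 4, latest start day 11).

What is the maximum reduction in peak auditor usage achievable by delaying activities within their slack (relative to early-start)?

4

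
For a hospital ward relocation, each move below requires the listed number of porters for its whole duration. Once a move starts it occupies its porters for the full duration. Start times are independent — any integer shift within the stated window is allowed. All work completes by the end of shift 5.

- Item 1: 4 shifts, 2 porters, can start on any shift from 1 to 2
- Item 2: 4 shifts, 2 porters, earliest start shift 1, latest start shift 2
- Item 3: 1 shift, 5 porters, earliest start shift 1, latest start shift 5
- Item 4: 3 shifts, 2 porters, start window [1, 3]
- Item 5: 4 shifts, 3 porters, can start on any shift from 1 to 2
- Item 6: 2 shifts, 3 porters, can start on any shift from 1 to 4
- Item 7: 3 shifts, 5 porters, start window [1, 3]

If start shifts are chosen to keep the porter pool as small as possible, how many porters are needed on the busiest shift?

Early-start (Item 1@1, Item 2@1, Item 3@1, Item 4@1, Item 5@1, Item 6@1, Item 7@1) gives peak 22: s1:22  s2:17  s3:14  s4:7  s5:0.
Shift Item 5→2, Item 7→3.
Schedule Item 1@1, Item 2@1, Item 3@1, Item 4@1, Item 5@2, Item 6@1, Item 7@3: s1:14  s2:12  s3:14  s4:12  s5:8 — peak 14.

14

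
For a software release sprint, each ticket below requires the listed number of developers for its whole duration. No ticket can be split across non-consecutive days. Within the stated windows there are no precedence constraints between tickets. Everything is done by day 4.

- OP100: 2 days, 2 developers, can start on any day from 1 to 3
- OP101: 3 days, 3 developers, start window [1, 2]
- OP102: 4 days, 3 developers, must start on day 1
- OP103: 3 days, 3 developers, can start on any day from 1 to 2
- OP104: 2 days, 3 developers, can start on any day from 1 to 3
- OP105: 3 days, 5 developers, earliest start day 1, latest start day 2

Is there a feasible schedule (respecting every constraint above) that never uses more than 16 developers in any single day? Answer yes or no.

no

The minimum achievable peak is 17; 16 < 17, so no feasible schedule stays within the cap.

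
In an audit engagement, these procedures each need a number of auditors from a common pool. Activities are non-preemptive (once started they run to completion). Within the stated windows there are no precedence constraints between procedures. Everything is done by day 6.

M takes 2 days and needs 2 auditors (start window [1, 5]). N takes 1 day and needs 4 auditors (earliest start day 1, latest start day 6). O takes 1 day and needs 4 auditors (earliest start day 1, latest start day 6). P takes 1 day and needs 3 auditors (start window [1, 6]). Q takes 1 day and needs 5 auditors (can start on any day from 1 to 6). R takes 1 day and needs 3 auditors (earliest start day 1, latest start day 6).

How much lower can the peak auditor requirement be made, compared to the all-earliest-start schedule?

Early-start peak: d1:21  d2:2  d3:0  d4:0  d5:0  d6:0 ⇒ 21.
Leveled (M@1, N@3, O@4, P@1, Q@5, R@2): d1:5  d2:5  d3:4  d4:4  d5:5  d6:0 ⇒ 5.
Reduction 21 − 5 = 16.

16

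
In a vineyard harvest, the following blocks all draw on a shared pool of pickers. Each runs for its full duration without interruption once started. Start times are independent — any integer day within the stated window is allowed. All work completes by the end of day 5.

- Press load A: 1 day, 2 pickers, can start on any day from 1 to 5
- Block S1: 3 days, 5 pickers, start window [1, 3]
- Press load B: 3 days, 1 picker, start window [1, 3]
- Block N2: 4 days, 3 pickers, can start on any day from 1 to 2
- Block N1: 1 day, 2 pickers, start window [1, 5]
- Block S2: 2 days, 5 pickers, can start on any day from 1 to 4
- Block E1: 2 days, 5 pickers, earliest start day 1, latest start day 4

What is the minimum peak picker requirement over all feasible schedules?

13

Early-start (Press load A@1, Block S1@1, Press load B@1, Block N2@1, Block N1@1, Block S2@1, Block E1@1) gives peak 23: d1:23  d2:19  d3:9  d4:3  d5:0.
Shift Block S2→4, Block E1→4.
Schedule Press load A@1, Block S1@1, Press load B@1, Block N2@1, Block N1@1, Block S2@4, Block E1@4: d1:13  d2:9  d3:9  d4:13  d5:10 — peak 13.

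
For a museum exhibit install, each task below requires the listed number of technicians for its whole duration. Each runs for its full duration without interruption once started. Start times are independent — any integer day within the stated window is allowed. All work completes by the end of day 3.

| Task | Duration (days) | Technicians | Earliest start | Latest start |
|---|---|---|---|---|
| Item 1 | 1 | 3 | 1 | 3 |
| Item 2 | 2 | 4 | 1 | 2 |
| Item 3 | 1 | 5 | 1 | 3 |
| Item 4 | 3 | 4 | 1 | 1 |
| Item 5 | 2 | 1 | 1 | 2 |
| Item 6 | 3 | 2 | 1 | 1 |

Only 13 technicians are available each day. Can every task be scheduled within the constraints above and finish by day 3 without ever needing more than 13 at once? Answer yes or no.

yes

Schedule Item 1@1, Item 2@1, Item 3@3, Item 4@1, Item 5@2, Item 6@1: d1:13  d2:11  d3:12 — peak 13 ≤ 13.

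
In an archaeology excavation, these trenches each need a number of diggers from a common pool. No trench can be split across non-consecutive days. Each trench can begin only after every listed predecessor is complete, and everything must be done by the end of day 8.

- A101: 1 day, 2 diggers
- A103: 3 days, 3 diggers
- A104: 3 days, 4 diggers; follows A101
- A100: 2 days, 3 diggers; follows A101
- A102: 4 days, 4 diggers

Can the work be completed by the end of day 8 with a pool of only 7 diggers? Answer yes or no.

yes

Schedule A101@1, A103@1, A104@2, A100@4, A102@5: d1:5  d2:7  d3:7  d4:7  d5:7  d6:4  d7:4  d8:4 — peak 7 ≤ 7.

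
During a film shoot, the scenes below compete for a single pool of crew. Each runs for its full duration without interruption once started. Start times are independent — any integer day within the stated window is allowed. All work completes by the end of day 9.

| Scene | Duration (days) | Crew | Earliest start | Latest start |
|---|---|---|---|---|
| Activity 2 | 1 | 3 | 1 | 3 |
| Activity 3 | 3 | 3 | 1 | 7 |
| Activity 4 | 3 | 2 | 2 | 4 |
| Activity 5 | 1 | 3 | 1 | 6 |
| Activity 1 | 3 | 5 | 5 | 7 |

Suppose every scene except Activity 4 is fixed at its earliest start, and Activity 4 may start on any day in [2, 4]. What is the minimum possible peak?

Activity 4@2: d1:9  d2:5  d3:5  d4:2  d5:5  d6:5  d7:5  d8:0  d9:0 → peak 9
Activity 4@3: d1:9  d2:3  d3:5  d4:2  d5:7  d6:5  d7:5  d8:0  d9:0 → peak 9
Activity 4@4: d1:9  d2:3  d3:3  d4:2  d5:7  d6:7  d7:5  d8:0  d9:0 → peak 9
Best is Activity 4@2, peak 9.

9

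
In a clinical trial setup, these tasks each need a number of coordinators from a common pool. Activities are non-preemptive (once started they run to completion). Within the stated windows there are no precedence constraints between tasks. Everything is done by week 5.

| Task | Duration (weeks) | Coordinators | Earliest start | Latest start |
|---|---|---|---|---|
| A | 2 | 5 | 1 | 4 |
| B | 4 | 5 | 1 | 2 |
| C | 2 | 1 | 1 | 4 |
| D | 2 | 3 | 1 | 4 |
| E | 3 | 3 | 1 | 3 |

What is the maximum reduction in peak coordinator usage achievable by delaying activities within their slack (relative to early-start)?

Early-start peak: w1:17  w2:17  w3:8  w4:5  w5:0 ⇒ 17.
Leveled (A@1, B@1, C@1, D@3, E@3): w1:11  w2:11  w3:11  w4:11  w5:3 ⇒ 11.
Reduction 17 − 11 = 6.

6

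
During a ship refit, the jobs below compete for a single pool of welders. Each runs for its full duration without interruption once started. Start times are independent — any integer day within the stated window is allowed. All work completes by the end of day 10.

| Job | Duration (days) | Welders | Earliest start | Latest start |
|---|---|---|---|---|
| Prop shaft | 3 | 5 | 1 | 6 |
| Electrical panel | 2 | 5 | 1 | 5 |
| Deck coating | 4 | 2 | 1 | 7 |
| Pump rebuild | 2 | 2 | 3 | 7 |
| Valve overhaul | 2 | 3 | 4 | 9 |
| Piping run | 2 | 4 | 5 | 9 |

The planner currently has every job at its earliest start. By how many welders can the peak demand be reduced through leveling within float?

Early-start peak: d1:12  d2:12  d3:9  d4:7  d5:7  d6:4  d7:0  d8:0  d9:0  d10:0 ⇒ 12.
Leveled (Prop shaft@1, Electrical panel@4, Deck coating@1, Pump rebuild@5, Valve overhaul@6, Piping run@7): d1:7  d2:7  d3:7  d4:7  d5:7  d6:5  d7:7  d8:4  d9:0  d10:0 ⇒ 7.
Reduction 12 − 7 = 5.

5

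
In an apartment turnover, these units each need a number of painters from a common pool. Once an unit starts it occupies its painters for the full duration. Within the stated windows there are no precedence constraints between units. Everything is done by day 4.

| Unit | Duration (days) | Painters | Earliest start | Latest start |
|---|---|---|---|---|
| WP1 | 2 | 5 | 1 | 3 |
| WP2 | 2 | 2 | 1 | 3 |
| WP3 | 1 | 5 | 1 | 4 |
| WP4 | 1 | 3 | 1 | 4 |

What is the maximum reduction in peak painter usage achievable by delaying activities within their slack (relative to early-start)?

8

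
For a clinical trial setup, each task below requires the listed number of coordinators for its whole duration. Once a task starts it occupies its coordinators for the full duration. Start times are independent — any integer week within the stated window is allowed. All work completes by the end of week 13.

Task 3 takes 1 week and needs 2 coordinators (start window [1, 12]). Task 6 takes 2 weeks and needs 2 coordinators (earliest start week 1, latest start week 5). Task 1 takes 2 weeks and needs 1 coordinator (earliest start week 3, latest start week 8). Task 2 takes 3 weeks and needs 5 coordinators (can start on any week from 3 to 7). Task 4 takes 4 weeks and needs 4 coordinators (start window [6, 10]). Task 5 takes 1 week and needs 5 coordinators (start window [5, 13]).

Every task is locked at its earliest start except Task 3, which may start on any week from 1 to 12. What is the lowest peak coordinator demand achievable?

10

Task 3@1: w1:4  w2:2  w3:6  w4:6  w5:10  w6:4  w7:4  w8:4  w9:4  w10:0  w11:0  w12:0  w13:0 → peak 10
Task 3@2: w1:2  w2:4  w3:6  w4:6  w5:10  w6:4  w7:4  w8:4  w9:4  w10:0  w11:0  w12:0  w13:0 → peak 10
Task 3@3: w1:2  w2:2  w3:8  w4:6  w5:10  w6:4  w7:4  w8:4  w9:4  w10:0  w11:0  w12:0  w13:0 → peak 10
Task 3@4: w1:2  w2:2  w3:6  w4:8  w5:10  w6:4  w7:4  w8:4  w9:4  w10:0  w11:0  w12:0  w13:0 → peak 10
Task 3@5: w1:2  w2:2  w3:6  w4:6  w5:12  w6:4  w7:4  w8:4  w9:4  w10:0  w11:0  w12:0  w13:0 → peak 12
Task 3@6: w1:2  w2:2  w3:6  w4:6  w5:10  w6:6  w7:4  w8:4  w9:4  w10:0  w11:0  w12:0  w13:0 → peak 10
Task 3@7: w1:2  w2:2  w3:6  w4:6  w5:10  w6:4  w7:6  w8:4  w9:4  w10:0  w11:0  w12:0  w13:0 → peak 10
Task 3@8: w1:2  w2:2  w3:6  w4:6  w5:10  w6:4  w7:4  w8:6  w9:4  w10:0  w11:0  w12:0  w13:0 → peak 10
Task 3@9: w1:2  w2:2  w3:6  w4:6  w5:10  w6:4  w7:4  w8:4  w9:6  w10:0  w11:0  w12:0  w13:0 → peak 10
Task 3@10: w1:2  w2:2  w3:6  w4:6  w5:10  w6:4  w7:4  w8:4  w9:4  w10:2  w11:0  w12:0  w13:0 → peak 10
Task 3@11: w1:2  w2:2  w3:6  w4:6  w5:10  w6:4  w7:4  w8:4  w9:4  w10:0  w11:2  w12:0  w13:0 → peak 10
Task 3@12: w1:2  w2:2  w3:6  w4:6  w5:10  w6:4  w7:4  w8:4  w9:4  w10:0  w11:0  w12:2  w13:0 → peak 10
Best is Task 3@1, peak 10.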